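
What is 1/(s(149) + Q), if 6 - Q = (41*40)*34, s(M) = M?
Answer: -1/55605 ≈ -1.7984e-5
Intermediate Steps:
Q = -55754 (Q = 6 - 41*40*34 = 6 - 1640*34 = 6 - 1*55760 = 6 - 55760 = -55754)
1/(s(149) + Q) = 1/(149 - 55754) = 1/(-55605) = -1/55605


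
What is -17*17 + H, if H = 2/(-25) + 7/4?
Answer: -28733/100 ≈ -287.33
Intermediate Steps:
H = 167/100 (H = 2*(-1/25) + 7*(1/4) = -2/25 + 7/4 = 167/100 ≈ 1.6700)
-17*17 + H = -17*17 + 167/100 = -289 + 167/100 = -28733/100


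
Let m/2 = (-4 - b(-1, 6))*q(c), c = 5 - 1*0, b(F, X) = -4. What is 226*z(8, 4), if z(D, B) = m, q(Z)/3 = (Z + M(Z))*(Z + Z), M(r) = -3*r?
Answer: 0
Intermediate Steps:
c = 5 (c = 5 + 0 = 5)
q(Z) = -12*Z**2 (q(Z) = 3*((Z - 3*Z)*(Z + Z)) = 3*((-2*Z)*(2*Z)) = 3*(-4*Z**2) = -12*Z**2)
m = 0 (m = 2*((-4 - 1*(-4))*(-12*5**2)) = 2*((-4 + 4)*(-12*25)) = 2*(0*(-300)) = 2*0 = 0)
z(D, B) = 0
226*z(8, 4) = 226*0 = 0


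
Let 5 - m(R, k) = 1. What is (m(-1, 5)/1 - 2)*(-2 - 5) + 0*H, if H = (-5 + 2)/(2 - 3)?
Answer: -14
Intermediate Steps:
m(R, k) = 4 (m(R, k) = 5 - 1*1 = 5 - 1 = 4)
H = 3 (H = -3/(-1) = -3*(-1) = 3)
(m(-1, 5)/1 - 2)*(-2 - 5) + 0*H = (4/1 - 2)*(-2 - 5) + 0*3 = (4*1 - 2)*(-7) + 0 = (4 - 2)*(-7) + 0 = 2*(-7) + 0 = -14 + 0 = -14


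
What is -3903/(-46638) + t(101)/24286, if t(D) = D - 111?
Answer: 15720313/188775078 ≈ 0.083275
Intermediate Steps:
t(D) = -111 + D
-3903/(-46638) + t(101)/24286 = -3903/(-46638) + (-111 + 101)/24286 = -3903*(-1/46638) - 10*1/24286 = 1301/15546 - 5/12143 = 15720313/188775078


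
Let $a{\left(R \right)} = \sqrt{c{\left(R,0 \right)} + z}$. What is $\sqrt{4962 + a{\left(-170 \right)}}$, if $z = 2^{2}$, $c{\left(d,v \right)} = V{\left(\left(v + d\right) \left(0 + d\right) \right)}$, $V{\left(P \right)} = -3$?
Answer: $\sqrt{4963} \approx 70.449$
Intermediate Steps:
$c{\left(d,v \right)} = -3$
$z = 4$
$a{\left(R \right)} = 1$ ($a{\left(R \right)} = \sqrt{-3 + 4} = \sqrt{1} = 1$)
$\sqrt{4962 + a{\left(-170 \right)}} = \sqrt{4962 + 1} = \sqrt{4963}$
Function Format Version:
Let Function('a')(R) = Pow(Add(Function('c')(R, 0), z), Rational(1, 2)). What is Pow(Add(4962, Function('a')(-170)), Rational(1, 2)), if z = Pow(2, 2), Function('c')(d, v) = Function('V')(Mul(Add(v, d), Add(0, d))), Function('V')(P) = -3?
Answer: Pow(4963, Rational(1, 2)) ≈ 70.449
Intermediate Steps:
Function('c')(d, v) = -3
z = 4
Function('a')(R) = 1 (Function('a')(R) = Pow(Add(-3, 4), Rational(1, 2)) = Pow(1, Rational(1, 2)) = 1)
Pow(Add(4962, Function('a')(-170)), Rational(1, 2)) = Pow(Add(4962, 1), Rational(1, 2)) = Pow(4963, Rational(1, 2))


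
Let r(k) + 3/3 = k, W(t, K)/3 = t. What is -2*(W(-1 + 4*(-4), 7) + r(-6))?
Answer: 116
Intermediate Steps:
W(t, K) = 3*t
r(k) = -1 + k
-2*(W(-1 + 4*(-4), 7) + r(-6)) = -2*(3*(-1 + 4*(-4)) + (-1 - 6)) = -2*(3*(-1 - 16) - 7) = -2*(3*(-17) - 7) = -2*(-51 - 7) = -2*(-58) = 116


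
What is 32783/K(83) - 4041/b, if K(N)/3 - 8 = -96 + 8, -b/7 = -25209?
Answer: -642884041/4705680 ≈ -136.62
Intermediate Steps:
b = 176463 (b = -7*(-25209) = 176463)
K(N) = -240 (K(N) = 24 + 3*(-96 + 8) = 24 + 3*(-88) = 24 - 264 = -240)
32783/K(83) - 4041/b = 32783/(-240) - 4041/176463 = 32783*(-1/240) - 4041*1/176463 = -32783/240 - 449/19607 = -642884041/4705680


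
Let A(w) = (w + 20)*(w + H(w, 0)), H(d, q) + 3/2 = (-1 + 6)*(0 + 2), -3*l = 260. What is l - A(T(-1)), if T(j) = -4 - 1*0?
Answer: -476/3 ≈ -158.67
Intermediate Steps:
l = -260/3 (l = -⅓*260 = -260/3 ≈ -86.667)
T(j) = -4 (T(j) = -4 + 0 = -4)
H(d, q) = 17/2 (H(d, q) = -3/2 + (-1 + 6)*(0 + 2) = -3/2 + 5*2 = -3/2 + 10 = 17/2)
A(w) = (20 + w)*(17/2 + w) (A(w) = (w + 20)*(w + 17/2) = (20 + w)*(17/2 + w))
l - A(T(-1)) = -260/3 - (170 + (-4)² + (57/2)*(-4)) = -260/3 - (170 + 16 - 114) = -260/3 - 1*72 = -260/3 - 72 = -476/3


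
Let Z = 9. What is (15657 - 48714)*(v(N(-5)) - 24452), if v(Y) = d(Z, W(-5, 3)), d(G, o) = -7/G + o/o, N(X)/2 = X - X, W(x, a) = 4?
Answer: 808302418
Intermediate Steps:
N(X) = 0 (N(X) = 2*(X - X) = 2*0 = 0)
d(G, o) = 1 - 7/G (d(G, o) = -7/G + 1 = 1 - 7/G)
v(Y) = 2/9 (v(Y) = (-7 + 9)/9 = (⅑)*2 = 2/9)
(15657 - 48714)*(v(N(-5)) - 24452) = (15657 - 48714)*(2/9 - 24452) = -33057*(-220066/9) = 808302418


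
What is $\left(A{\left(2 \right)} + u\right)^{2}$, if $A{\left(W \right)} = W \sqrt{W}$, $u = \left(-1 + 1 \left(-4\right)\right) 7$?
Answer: $1233 - 140 \sqrt{2} \approx 1035.0$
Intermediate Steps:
$u = -35$ ($u = \left(-1 - 4\right) 7 = \left(-5\right) 7 = -35$)
$A{\left(W \right)} = W^{\frac{3}{2}}$
$\left(A{\left(2 \right)} + u\right)^{2} = \left(2^{\frac{3}{2}} - 35\right)^{2} = \left(2 \sqrt{2} - 35\right)^{2} = \left(-35 + 2 \sqrt{2}\right)^{2}$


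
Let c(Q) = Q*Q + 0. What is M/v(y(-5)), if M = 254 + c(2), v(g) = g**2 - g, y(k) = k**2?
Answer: 43/100 ≈ 0.43000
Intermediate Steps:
c(Q) = Q**2 (c(Q) = Q**2 + 0 = Q**2)
M = 258 (M = 254 + 2**2 = 254 + 4 = 258)
M/v(y(-5)) = 258/(((-5)**2*(-1 + (-5)**2))) = 258/((25*(-1 + 25))) = 258/((25*24)) = 258/600 = 258*(1/600) = 43/100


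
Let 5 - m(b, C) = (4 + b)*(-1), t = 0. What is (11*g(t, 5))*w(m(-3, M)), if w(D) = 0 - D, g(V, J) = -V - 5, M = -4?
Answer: 330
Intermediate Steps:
m(b, C) = 9 + b (m(b, C) = 5 - (4 + b)*(-1) = 5 - (-4 - b) = 5 + (4 + b) = 9 + b)
g(V, J) = -5 - V
w(D) = -D
(11*g(t, 5))*w(m(-3, M)) = (11*(-5 - 1*0))*(-(9 - 3)) = (11*(-5 + 0))*(-1*6) = (11*(-5))*(-6) = -55*(-6) = 330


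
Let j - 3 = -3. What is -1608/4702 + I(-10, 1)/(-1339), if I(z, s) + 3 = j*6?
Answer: -1069503/3147989 ≈ -0.33974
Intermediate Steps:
j = 0 (j = 3 - 3 = 0)
I(z, s) = -3 (I(z, s) = -3 + 0*6 = -3 + 0 = -3)
-1608/4702 + I(-10, 1)/(-1339) = -1608/4702 - 3/(-1339) = -1608*1/4702 - 3*(-1/1339) = -804/2351 + 3/1339 = -1069503/3147989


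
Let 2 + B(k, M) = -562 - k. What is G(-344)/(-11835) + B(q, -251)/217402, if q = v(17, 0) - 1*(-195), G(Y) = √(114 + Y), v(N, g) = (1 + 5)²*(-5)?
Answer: -579/217402 - I*√230/11835 ≈ -0.0026633 - 0.0012814*I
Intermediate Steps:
v(N, g) = -180 (v(N, g) = 6²*(-5) = 36*(-5) = -180)
q = 15 (q = -180 - 1*(-195) = -180 + 195 = 15)
B(k, M) = -564 - k (B(k, M) = -2 + (-562 - k) = -564 - k)
G(-344)/(-11835) + B(q, -251)/217402 = √(114 - 344)/(-11835) + (-564 - 1*15)/217402 = √(-230)*(-1/11835) + (-564 - 15)*(1/217402) = (I*√230)*(-1/11835) - 579*1/217402 = -I*√230/11835 - 579/217402 = -579/217402 - I*√230/11835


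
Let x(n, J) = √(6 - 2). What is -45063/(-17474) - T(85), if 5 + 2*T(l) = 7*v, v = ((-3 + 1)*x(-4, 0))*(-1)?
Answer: -77944/8737 ≈ -8.9211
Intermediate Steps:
x(n, J) = 2 (x(n, J) = √4 = 2)
v = 4 (v = ((-3 + 1)*2)*(-1) = -2*2*(-1) = -4*(-1) = 4)
T(l) = 23/2 (T(l) = -5/2 + (7*4)/2 = -5/2 + (½)*28 = -5/2 + 14 = 23/2)
-45063/(-17474) - T(85) = -45063/(-17474) - 1*23/2 = -45063*(-1/17474) - 23/2 = 45063/17474 - 23/2 = -77944/8737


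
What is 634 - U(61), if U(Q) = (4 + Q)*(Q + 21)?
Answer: -4696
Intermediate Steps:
U(Q) = (4 + Q)*(21 + Q)
634 - U(61) = 634 - (84 + 61**2 + 25*61) = 634 - (84 + 3721 + 1525) = 634 - 1*5330 = 634 - 5330 = -4696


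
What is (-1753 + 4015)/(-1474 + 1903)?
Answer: 58/11 ≈ 5.2727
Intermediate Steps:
(-1753 + 4015)/(-1474 + 1903) = 2262/429 = 2262*(1/429) = 58/11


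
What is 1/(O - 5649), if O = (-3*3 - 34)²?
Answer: -1/3800 ≈ -0.00026316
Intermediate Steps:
O = 1849 (O = (-9 - 34)² = (-43)² = 1849)
1/(O - 5649) = 1/(1849 - 5649) = 1/(-3800) = -1/3800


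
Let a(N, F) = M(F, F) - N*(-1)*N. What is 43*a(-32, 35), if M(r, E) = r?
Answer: 45537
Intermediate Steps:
a(N, F) = F + N² (a(N, F) = F - N*(-1)*N = F - (-N)*N = F - (-1)*N² = F + N²)
43*a(-32, 35) = 43*(35 + (-32)²) = 43*(35 + 1024) = 43*1059 = 45537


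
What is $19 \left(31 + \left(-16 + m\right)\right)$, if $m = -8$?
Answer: $133$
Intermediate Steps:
$19 \left(31 + \left(-16 + m\right)\right) = 19 \left(31 - 24\right) = 19 \cdot 7 = 133$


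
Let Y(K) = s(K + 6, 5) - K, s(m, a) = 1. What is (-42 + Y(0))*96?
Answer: -3936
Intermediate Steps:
Y(K) = 1 - K
(-42 + Y(0))*96 = (-42 + (1 - 1*0))*96 = (-42 + (1 + 0))*96 = (-42 + 1)*96 = -41*96 = -3936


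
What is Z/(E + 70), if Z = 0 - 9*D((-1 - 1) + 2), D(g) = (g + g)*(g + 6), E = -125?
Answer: 0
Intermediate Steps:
D(g) = 2*g*(6 + g) (D(g) = (2*g)*(6 + g) = 2*g*(6 + g))
Z = 0 (Z = 0 - 18*((-1 - 1) + 2)*(6 + ((-1 - 1) + 2)) = 0 - 18*(-2 + 2)*(6 + (-2 + 2)) = 0 - 18*0*(6 + 0) = 0 - 18*0*6 = 0 - 9*0 = 0 + 0 = 0)
Z/(E + 70) = 0/(-125 + 70) = 0/(-55) = -1/55*0 = 0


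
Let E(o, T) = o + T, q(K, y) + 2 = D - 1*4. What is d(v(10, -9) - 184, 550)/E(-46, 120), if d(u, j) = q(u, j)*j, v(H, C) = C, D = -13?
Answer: -5225/37 ≈ -141.22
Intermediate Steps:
q(K, y) = -19 (q(K, y) = -2 + (-13 - 1*4) = -2 + (-13 - 4) = -2 - 17 = -19)
d(u, j) = -19*j
E(o, T) = T + o
d(v(10, -9) - 184, 550)/E(-46, 120) = (-19*550)/(120 - 46) = -10450/74 = -10450*1/74 = -5225/37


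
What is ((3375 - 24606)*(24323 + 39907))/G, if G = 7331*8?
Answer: -681833565/29324 ≈ -23252.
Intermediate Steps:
G = 58648
((3375 - 24606)*(24323 + 39907))/G = ((3375 - 24606)*(24323 + 39907))/58648 = -21231*64230*(1/58648) = -1363667130*1/58648 = -681833565/29324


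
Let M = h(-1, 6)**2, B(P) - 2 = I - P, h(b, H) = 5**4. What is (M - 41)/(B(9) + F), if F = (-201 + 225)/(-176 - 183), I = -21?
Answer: -35054914/2519 ≈ -13916.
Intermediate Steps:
h(b, H) = 625
B(P) = -19 - P (B(P) = 2 + (-21 - P) = -19 - P)
M = 390625 (M = 625**2 = 390625)
F = -24/359 (F = 24/(-359) = 24*(-1/359) = -24/359 ≈ -0.066852)
(M - 41)/(B(9) + F) = (390625 - 41)/((-19 - 1*9) - 24/359) = 390584/((-19 - 9) - 24/359) = 390584/(-28 - 24/359) = 390584/(-10076/359) = 390584*(-359/10076) = -35054914/2519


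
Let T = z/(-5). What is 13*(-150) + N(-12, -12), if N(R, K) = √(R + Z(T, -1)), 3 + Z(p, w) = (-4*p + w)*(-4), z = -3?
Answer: -1950 + I*√35/5 ≈ -1950.0 + 1.1832*I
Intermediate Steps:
T = ⅗ (T = -3/(-5) = -3*(-⅕) = ⅗ ≈ 0.60000)
Z(p, w) = -3 - 4*w + 16*p (Z(p, w) = -3 + (-4*p + w)*(-4) = -3 + (w - 4*p)*(-4) = -3 + (-4*w + 16*p) = -3 - 4*w + 16*p)
N(R, K) = √(53/5 + R) (N(R, K) = √(R + (-3 - 4*(-1) + 16*(⅗))) = √(R + (-3 + 4 + 48/5)) = √(R + 53/5) = √(53/5 + R))
13*(-150) + N(-12, -12) = 13*(-150) + √(265 + 25*(-12))/5 = -1950 + √(265 - 300)/5 = -1950 + √(-35)/5 = -1950 + (I*√35)/5 = -1950 + I*√35/5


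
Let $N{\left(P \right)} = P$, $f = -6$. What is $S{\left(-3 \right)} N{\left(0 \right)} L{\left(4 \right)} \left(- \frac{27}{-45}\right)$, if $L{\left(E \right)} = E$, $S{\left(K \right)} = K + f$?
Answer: $0$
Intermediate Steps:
$S{\left(K \right)} = -6 + K$ ($S{\left(K \right)} = K - 6 = -6 + K$)
$S{\left(-3 \right)} N{\left(0 \right)} L{\left(4 \right)} \left(- \frac{27}{-45}\right) = \left(-6 - 3\right) 0 \cdot 4 \left(- \frac{27}{-45}\right) = \left(-9\right) 0 \left(\left(-27\right) \left(- \frac{1}{45}\right)\right) = 0 \cdot \frac{3}{5} = 0$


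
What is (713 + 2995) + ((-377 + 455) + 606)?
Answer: 4392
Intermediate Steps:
(713 + 2995) + ((-377 + 455) + 606) = 3708 + (78 + 606) = 3708 + 684 = 4392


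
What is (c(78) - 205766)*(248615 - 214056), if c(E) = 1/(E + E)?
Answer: -1109326447705/156 ≈ -7.1111e+9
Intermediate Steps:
c(E) = 1/(2*E)
(c(78) - 205766)*(248615 - 214056) = ((½)/78 - 205766)*(248615 - 214056) = ((½)*(1/78) - 205766)*34559 = (1/156 - 205766)*34559 = -32099495/156*34559 = -1109326447705/156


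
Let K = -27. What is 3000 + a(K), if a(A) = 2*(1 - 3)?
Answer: 2996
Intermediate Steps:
a(A) = -4 (a(A) = 2*(-2) = -4)
3000 + a(K) = 3000 - 4 = 2996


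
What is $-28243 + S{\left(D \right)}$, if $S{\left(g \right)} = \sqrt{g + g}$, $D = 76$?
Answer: $-28243 + 2 \sqrt{38} \approx -28231.0$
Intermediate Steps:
$S{\left(g \right)} = \sqrt{2} \sqrt{g}$ ($S{\left(g \right)} = \sqrt{2 g} = \sqrt{2} \sqrt{g}$)
$-28243 + S{\left(D \right)} = -28243 + \sqrt{2} \sqrt{76} = -28243 + \sqrt{2} \cdot 2 \sqrt{19} = -28243 + 2 \sqrt{38}$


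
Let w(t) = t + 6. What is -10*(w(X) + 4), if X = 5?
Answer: -150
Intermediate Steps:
w(t) = 6 + t
-10*(w(X) + 4) = -10*((6 + 5) + 4) = -10*(11 + 4) = -10*15 = -150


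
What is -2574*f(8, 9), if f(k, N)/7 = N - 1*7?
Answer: -36036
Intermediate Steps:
f(k, N) = -49 + 7*N (f(k, N) = 7*(N - 1*7) = 7*(N - 7) = 7*(-7 + N) = -49 + 7*N)
-2574*f(8, 9) = -2574*(-49 + 7*9) = -2574*(-49 + 63) = -2574*14 = -36036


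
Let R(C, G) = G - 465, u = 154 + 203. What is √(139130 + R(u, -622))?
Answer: √138043 ≈ 371.54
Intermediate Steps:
u = 357
R(C, G) = -465 + G
√(139130 + R(u, -622)) = √(139130 + (-465 - 622)) = √(139130 - 1087) = √138043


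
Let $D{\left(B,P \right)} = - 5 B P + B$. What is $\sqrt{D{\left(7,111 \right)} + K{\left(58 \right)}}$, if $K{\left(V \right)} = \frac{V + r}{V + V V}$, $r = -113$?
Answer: $\frac{i \sqrt{45411893962}}{3422} \approx 62.274 i$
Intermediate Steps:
$K{\left(V \right)} = \frac{-113 + V}{V + V^{2}}$ ($K{\left(V \right)} = \frac{V - 113}{V + V V} = \frac{-113 + V}{V + V^{2}}$)
$D{\left(B,P \right)} = B - 5 B P$ ($D{\left(B,P \right)} = - 5 B P + B = B - 5 B P$)
$\sqrt{D{\left(7,111 \right)} + K{\left(58 \right)}} = \sqrt{7 \left(1 - 555\right) + \frac{-113 + 58}{58 \left(1 + 58\right)}} = \sqrt{7 \left(1 - 555\right) + \frac{1}{58} \cdot \frac{1}{59} \left(-55\right)} = \sqrt{7 \left(-554\right) + \frac{1}{58} \cdot \frac{1}{59} \left(-55\right)} = \sqrt{-3878 - \frac{55}{3422}} = \sqrt{- \frac{13270571}{3422}} = \frac{i \sqrt{45411893962}}{3422}$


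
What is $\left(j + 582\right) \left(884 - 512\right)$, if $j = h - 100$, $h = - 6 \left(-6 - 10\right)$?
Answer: $215016$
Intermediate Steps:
$h = 96$ ($h = \left(-6\right) \left(-16\right) = 96$)
$j = -4$ ($j = 96 - 100 = -4$)
$\left(j + 582\right) \left(884 - 512\right) = \left(-4 + 582\right) \left(884 - 512\right) = 578 \cdot 372 = 215016$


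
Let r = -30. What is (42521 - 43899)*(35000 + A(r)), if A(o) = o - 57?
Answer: -48110114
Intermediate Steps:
A(o) = -57 + o
(42521 - 43899)*(35000 + A(r)) = (42521 - 43899)*(35000 + (-57 - 30)) = -1378*(35000 - 87) = -1378*34913 = -48110114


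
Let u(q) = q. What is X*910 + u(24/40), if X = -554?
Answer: -2520697/5 ≈ -5.0414e+5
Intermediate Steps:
X*910 + u(24/40) = -554*910 + 24/40 = -504140 + 24*(1/40) = -504140 + ⅗ = -2520697/5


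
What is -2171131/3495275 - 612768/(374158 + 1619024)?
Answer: -1078208650007/1161119869175 ≈ -0.92859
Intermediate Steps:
-2171131/3495275 - 612768/(374158 + 1619024) = -2171131*1/3495275 - 612768/1993182 = -2171131/3495275 - 612768*1/1993182 = -2171131/3495275 - 102128/332197 = -1078208650007/1161119869175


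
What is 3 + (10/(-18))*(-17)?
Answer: 112/9 ≈ 12.444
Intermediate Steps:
3 + (10/(-18))*(-17) = 3 + (10*(-1/18))*(-17) = 3 - 5/9*(-17) = 3 + 85/9 = 112/9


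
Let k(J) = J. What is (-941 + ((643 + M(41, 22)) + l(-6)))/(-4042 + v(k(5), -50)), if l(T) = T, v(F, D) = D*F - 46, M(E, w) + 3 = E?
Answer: 133/2169 ≈ 0.061319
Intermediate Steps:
M(E, w) = -3 + E
v(F, D) = -46 + D*F
(-941 + ((643 + M(41, 22)) + l(-6)))/(-4042 + v(k(5), -50)) = (-941 + ((643 + (-3 + 41)) - 6))/(-4042 + (-46 - 50*5)) = (-941 + ((643 + 38) - 6))/(-4042 + (-46 - 250)) = (-941 + (681 - 6))/(-4042 - 296) = (-941 + 675)/(-4338) = -266*(-1/4338) = 133/2169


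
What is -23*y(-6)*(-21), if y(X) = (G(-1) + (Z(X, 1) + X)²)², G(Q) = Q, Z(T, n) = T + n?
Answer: 6955200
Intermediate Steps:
y(X) = (-1 + (1 + 2*X)²)² (y(X) = (-1 + ((X + 1) + X)²)² = (-1 + ((1 + X) + X)²)² = (-1 + (1 + 2*X)²)²)
-23*y(-6)*(-21) = -23*(-1 + (1 + 2*(-6))²)²*(-21) = -23*(-1 + (1 - 12)²)²*(-21) = -23*(-1 + (-11)²)²*(-21) = -23*(-1 + 121)²*(-21) = -23*120²*(-21) = -23*14400*(-21) = -331200*(-21) = 6955200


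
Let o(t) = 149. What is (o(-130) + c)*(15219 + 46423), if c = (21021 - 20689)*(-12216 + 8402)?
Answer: -78044874558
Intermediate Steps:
c = -1266248 (c = 332*(-3814) = -1266248)
(o(-130) + c)*(15219 + 46423) = (149 - 1266248)*(15219 + 46423) = -1266099*61642 = -78044874558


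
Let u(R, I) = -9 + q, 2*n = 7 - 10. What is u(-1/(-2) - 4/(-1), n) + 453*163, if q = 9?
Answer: 73839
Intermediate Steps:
n = -3/2 (n = (7 - 10)/2 = (½)*(-3) = -3/2 ≈ -1.5000)
u(R, I) = 0 (u(R, I) = -9 + 9 = 0)
u(-1/(-2) - 4/(-1), n) + 453*163 = 0 + 453*163 = 0 + 73839 = 73839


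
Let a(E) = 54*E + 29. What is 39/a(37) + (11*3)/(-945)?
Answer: -10012/638505 ≈ -0.015680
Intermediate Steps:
a(E) = 29 + 54*E
39/a(37) + (11*3)/(-945) = 39/(29 + 54*37) + (11*3)/(-945) = 39/(29 + 1998) + 33*(-1/945) = 39/2027 - 11/315 = -10012/638505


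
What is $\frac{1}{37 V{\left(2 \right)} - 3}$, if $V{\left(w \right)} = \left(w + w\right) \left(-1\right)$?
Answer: $- \frac{1}{151} \approx -0.0066225$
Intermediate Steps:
$V{\left(w \right)} = - 2 w$ ($V{\left(w \right)} = 2 w \left(-1\right) = - 2 w$)
$\frac{1}{37 V{\left(2 \right)} - 3} = \frac{1}{37 \left(\left(-2\right) 2\right) - 3} = \frac{1}{37 \left(-4\right) - 3} = \frac{1}{-148 - 3} = \frac{1}{-151} = - \frac{1}{151}$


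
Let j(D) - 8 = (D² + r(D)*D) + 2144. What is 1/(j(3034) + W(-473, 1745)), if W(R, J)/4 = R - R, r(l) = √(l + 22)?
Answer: 2301827/21186597412532 - 1517*√191/10593298706266 ≈ 1.0667e-7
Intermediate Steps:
r(l) = √(22 + l)
j(D) = 2152 + D² + D*√(22 + D) (j(D) = 8 + ((D² + √(22 + D)*D) + 2144) = 8 + ((D² + D*√(22 + D)) + 2144) = 8 + (2144 + D² + D*√(22 + D)) = 2152 + D² + D*√(22 + D))
W(R, J) = 0 (W(R, J) = 4*(R - R) = 4*0 = 0)
1/(j(3034) + W(-473, 1745)) = 1/((2152 + 3034² + 3034*√(22 + 3034)) + 0) = 1/((2152 + 9205156 + 3034*√3056) + 0) = 1/((2152 + 9205156 + 3034*(4*√191)) + 0) = 1/((2152 + 9205156 + 12136*√191) + 0) = 1/((9207308 + 12136*√191) + 0) = 1/(9207308 + 12136*√191)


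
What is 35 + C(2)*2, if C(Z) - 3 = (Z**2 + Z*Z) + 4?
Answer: 65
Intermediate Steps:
C(Z) = 7 + 2*Z**2 (C(Z) = 3 + ((Z**2 + Z*Z) + 4) = 3 + ((Z**2 + Z**2) + 4) = 3 + (2*Z**2 + 4) = 3 + (4 + 2*Z**2) = 7 + 2*Z**2)
35 + C(2)*2 = 35 + (7 + 2*2**2)*2 = 35 + (7 + 2*4)*2 = 35 + (7 + 8)*2 = 35 + 15*2 = 35 + 30 = 65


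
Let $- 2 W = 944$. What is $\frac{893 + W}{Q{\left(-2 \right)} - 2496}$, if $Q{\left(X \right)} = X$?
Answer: $- \frac{421}{2498} \approx -0.16853$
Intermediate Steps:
$W = -472$ ($W = \left(- \frac{1}{2}\right) 944 = -472$)
$\frac{893 + W}{Q{\left(-2 \right)} - 2496} = \frac{893 - 472}{-2 - 2496} = \frac{421}{-2498} = 421 \left(- \frac{1}{2498}\right) = - \frac{421}{2498}$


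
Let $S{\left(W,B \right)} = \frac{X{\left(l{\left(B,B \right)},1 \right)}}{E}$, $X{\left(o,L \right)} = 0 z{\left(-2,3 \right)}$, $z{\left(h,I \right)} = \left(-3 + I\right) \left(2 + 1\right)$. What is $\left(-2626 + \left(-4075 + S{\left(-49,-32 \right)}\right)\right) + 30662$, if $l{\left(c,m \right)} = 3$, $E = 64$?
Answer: $23961$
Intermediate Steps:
$z{\left(h,I \right)} = -9 + 3 I$ ($z{\left(h,I \right)} = \left(-3 + I\right) 3 = -9 + 3 I$)
$X{\left(o,L \right)} = 0$ ($X{\left(o,L \right)} = 0 \left(-9 + 3 \cdot 3\right) = 0 \left(-9 + 9\right) = 0 \cdot 0 = 0$)
$S{\left(W,B \right)} = 0$ ($S{\left(W,B \right)} = \frac{0}{64} = 0 \cdot \frac{1}{64} = 0$)
$\left(-2626 + \left(-4075 + S{\left(-49,-32 \right)}\right)\right) + 30662 = \left(-2626 + \left(-4075 + 0\right)\right) + 30662 = \left(-2626 - 4075\right) + 30662 = -6701 + 30662 = 23961$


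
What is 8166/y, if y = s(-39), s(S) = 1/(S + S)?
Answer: -636948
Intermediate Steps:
s(S) = 1/(2*S)
y = -1/78 (y = (½)/(-39) = (½)*(-1/39) = -1/78 ≈ -0.012821)
8166/y = 8166/(-1/78) = 8166*(-78) = -636948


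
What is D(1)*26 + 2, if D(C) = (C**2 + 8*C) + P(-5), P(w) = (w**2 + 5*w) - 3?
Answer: 158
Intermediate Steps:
P(w) = -3 + w**2 + 5*w
D(C) = -3 + C**2 + 8*C (D(C) = (C**2 + 8*C) + (-3 + (-5)**2 + 5*(-5)) = (C**2 + 8*C) + (-3 + 25 - 25) = (C**2 + 8*C) - 3 = -3 + C**2 + 8*C)
D(1)*26 + 2 = (-3 + 1**2 + 8*1)*26 + 2 = (-3 + 1 + 8)*26 + 2 = 6*26 + 2 = 156 + 2 = 158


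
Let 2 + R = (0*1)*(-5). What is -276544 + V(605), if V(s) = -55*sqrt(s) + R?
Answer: -276546 - 605*sqrt(5) ≈ -2.7790e+5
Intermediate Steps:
R = -2 (R = -2 + (0*1)*(-5) = -2 + 0*(-5) = -2 + 0 = -2)
V(s) = -2 - 55*sqrt(s) (V(s) = -55*sqrt(s) - 2 = -2 - 55*sqrt(s))
-276544 + V(605) = -276544 + (-2 - 605*sqrt(5)) = -276546 - 605*sqrt(5)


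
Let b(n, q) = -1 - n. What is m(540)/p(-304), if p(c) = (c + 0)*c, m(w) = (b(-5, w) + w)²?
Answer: 1156/361 ≈ 3.2022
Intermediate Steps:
m(w) = (4 + w)² (m(w) = ((-1 - 1*(-5)) + w)² = ((-1 + 5) + w)² = (4 + w)²)
p(c) = c² (p(c) = c*c = c²)
m(540)/p(-304) = (4 + 540)²/((-304)²) = 544²/92416 = 295936*(1/92416) = 1156/361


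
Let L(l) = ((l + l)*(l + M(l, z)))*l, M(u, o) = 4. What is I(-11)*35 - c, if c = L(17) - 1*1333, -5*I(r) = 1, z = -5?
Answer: -10812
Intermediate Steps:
I(r) = -⅕ (I(r) = -⅕*1 = -⅕)
L(l) = 2*l²*(4 + l) (L(l) = ((l + l)*(l + 4))*l = ((2*l)*(4 + l))*l = (2*l*(4 + l))*l = 2*l²*(4 + l))
c = 10805 (c = 2*17²*(4 + 17) - 1*1333 = 2*289*21 - 1333 = 12138 - 1333 = 10805)
I(-11)*35 - c = -⅕*35 - 1*10805 = -7 - 10805 = -10812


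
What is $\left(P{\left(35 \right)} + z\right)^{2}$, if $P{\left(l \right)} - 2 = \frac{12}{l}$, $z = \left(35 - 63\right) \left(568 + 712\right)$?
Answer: $\frac{1573313645124}{1225} \approx 1.2843 \cdot 10^{9}$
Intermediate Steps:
$z = -35840$ ($z = \left(-28\right) 1280 = -35840$)
$P{\left(l \right)} = 2 + \frac{12}{l}$
$\left(P{\left(35 \right)} + z\right)^{2} = \left(\left(2 + \frac{12}{35}\right) - 35840\right)^{2} = \left(\frac{82}{35} - 35840\right)^{2} = \left(- \frac{1254318}{35}\right)^{2} = \frac{1573313645124}{1225}$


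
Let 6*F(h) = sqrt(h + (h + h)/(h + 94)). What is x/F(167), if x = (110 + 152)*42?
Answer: 198072*sqrt(1273709)/43921 ≈ 5089.6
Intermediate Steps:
F(h) = sqrt(h + 2*h/(94 + h))/6 (F(h) = sqrt(h + (h + h)/(h + 94))/6 = sqrt(h + (2*h)/(94 + h))/6 = sqrt(h + 2*h/(94 + h))/6)
x = 11004 (x = 262*42 = 11004)
x/F(167) = 11004/((sqrt(167*(96 + 167)/(94 + 167))/6)) = 11004/((sqrt(167*263/261)/6)) = 11004/((sqrt(167*(1/261)*263)/6)) = 11004/((sqrt(43921/261)/6)) = 11004/(((sqrt(1273709)/87)/6)) = 11004/((sqrt(1273709)/522)) = 11004*(18*sqrt(1273709)/43921) = 198072*sqrt(1273709)/43921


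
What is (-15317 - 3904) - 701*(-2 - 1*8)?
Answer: -12211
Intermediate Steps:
(-15317 - 3904) - 701*(-2 - 1*8) = -19221 - 701*(-2 - 8) = -19221 - 701*(-10) = -19221 + 7010 = -12211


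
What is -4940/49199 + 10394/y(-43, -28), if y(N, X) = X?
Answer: -255756363/688786 ≈ -371.31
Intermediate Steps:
-4940/49199 + 10394/y(-43, -28) = -4940/49199 + 10394/(-28) = -4940*1/49199 + 10394*(-1/28) = -4940/49199 - 5197/14 = -255756363/688786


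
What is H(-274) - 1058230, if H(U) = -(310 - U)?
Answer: -1058814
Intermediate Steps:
H(U) = -310 + U
H(-274) - 1058230 = (-310 - 274) - 1058230 = -584 - 1058230 = -1058814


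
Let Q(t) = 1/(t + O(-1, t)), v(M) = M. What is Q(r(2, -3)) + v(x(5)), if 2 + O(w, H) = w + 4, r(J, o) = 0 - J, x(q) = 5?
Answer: 4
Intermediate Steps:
r(J, o) = -J
O(w, H) = 2 + w (O(w, H) = -2 + (w + 4) = -2 + (4 + w) = 2 + w)
Q(t) = 1/(1 + t) (Q(t) = 1/(t + (2 - 1)) = 1/(t + 1) = 1/(1 + t))
Q(r(2, -3)) + v(x(5)) = 1/(1 - 1*2) + 5 = 1/(1 - 2) + 5 = 1/(-1) + 5 = -1 + 5 = 4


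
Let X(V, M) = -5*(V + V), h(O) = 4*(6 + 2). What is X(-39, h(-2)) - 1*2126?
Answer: -1736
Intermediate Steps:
h(O) = 32 (h(O) = 4*8 = 32)
X(V, M) = -10*V
X(-39, h(-2)) - 1*2126 = -10*(-39) - 1*2126 = 390 - 2126 = -1736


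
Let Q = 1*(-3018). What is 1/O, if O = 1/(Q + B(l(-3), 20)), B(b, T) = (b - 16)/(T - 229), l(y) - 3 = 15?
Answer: -630764/209 ≈ -3018.0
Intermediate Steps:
l(y) = 18 (l(y) = 3 + 15 = 18)
B(b, T) = (-16 + b)/(-229 + T)
Q = -3018
O = -209/630764 (O = 1/(-3018 + (-16 + 18)/(-229 + 20)) = 1/(-3018 + 2/(-209)) = 1/(-3018 - 1/209*2) = 1/(-3018 - 2/209) = 1/(-630764/209) = -209/630764 ≈ -0.00033134)
1/O = 1/(-209/630764) = -630764/209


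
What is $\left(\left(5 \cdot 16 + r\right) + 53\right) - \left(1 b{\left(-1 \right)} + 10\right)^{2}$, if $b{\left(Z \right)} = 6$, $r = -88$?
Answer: $-211$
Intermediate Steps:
$\left(\left(5 \cdot 16 + r\right) + 53\right) - \left(1 b{\left(-1 \right)} + 10\right)^{2} = \left(\left(5 \cdot 16 - 88\right) + 53\right) - \left(1 \cdot 6 + 10\right)^{2} = \left(\left(80 - 88\right) + 53\right) - \left(6 + 10\right)^{2} = \left(-8 + 53\right) - 16^{2} = 45 - 256 = -211$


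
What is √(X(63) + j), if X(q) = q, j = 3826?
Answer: √3889 ≈ 62.362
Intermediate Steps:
√(X(63) + j) = √(63 + 3826) = √3889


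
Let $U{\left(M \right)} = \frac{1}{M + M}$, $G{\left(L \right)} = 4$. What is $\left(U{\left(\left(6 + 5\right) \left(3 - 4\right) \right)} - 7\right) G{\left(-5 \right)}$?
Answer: $- \frac{310}{11} \approx -28.182$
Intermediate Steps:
$U{\left(M \right)} = \frac{1}{2 M}$
$\left(U{\left(\left(6 + 5\right) \left(3 - 4\right) \right)} - 7\right) G{\left(-5 \right)} = \left(\frac{1}{2 \left(6 + 5\right) \left(3 - 4\right)} - 7\right) 4 = \left(\frac{1}{2 \cdot 11 \left(-1\right)} - 7\right) 4 = \left(\frac{1}{2 \left(-11\right)} - 7\right) 4 = \left(\frac{1}{2} \left(- \frac{1}{11}\right) - 7\right) 4 = \left(- \frac{1}{22} - 7\right) 4 = \left(- \frac{155}{22}\right) 4 = - \frac{310}{11}$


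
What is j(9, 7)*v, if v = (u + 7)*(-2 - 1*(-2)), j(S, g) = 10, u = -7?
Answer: 0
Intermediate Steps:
v = 0 (v = (-7 + 7)*(-2 - 1*(-2)) = 0*(-2 + 2) = 0*0 = 0)
j(9, 7)*v = 10*0 = 0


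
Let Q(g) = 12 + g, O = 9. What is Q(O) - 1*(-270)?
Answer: 291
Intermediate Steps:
Q(O) - 1*(-270) = (12 + 9) - 1*(-270) = 21 + 270 = 291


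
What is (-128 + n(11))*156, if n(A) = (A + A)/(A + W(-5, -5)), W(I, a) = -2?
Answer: -58760/3 ≈ -19587.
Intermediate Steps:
n(A) = 2*A/(-2 + A) (n(A) = (A + A)/(A - 2) = (2*A)/(-2 + A) = 2*A/(-2 + A))
(-128 + n(11))*156 = (-128 + 2*11/(-2 + 11))*156 = (-128 + 2*11/9)*156 = (-128 + 2*11*(⅑))*156 = (-128 + 22/9)*156 = -1130/9*156 = -58760/3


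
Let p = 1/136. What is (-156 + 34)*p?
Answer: -61/68 ≈ -0.89706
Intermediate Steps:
p = 1/136 ≈ 0.0073529
(-156 + 34)*p = (-156 + 34)*(1/136) = -122*1/136 = -61/68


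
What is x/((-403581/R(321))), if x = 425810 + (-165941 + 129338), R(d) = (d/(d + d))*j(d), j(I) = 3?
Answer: -389207/269054 ≈ -1.4466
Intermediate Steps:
R(d) = 3/2 (R(d) = (d/(d + d))*3 = (d/((2*d)))*3 = ((1/(2*d))*d)*3 = (½)*3 = 3/2)
x = 389207 (x = 425810 - 36603 = 389207)
x/((-403581/R(321))) = 389207/((-403581/3/2)) = 389207/((-403581*⅔)) = 389207/(-269054) = 389207*(-1/269054) = -389207/269054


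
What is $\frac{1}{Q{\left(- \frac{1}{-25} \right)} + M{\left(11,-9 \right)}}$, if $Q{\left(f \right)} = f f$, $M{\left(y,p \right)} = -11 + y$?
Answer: $625$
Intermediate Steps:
$Q{\left(f \right)} = f^{2}$
$\frac{1}{Q{\left(- \frac{1}{-25} \right)} + M{\left(11,-9 \right)}} = \frac{1}{\left(- \frac{1}{-25}\right)^{2} + \left(-11 + 11\right)} = \frac{1}{\left(\left(-1\right) \left(- \frac{1}{25}\right)\right)^{2} + 0} = \frac{1}{\left(\frac{1}{25}\right)^{2} + 0} = \frac{1}{\frac{1}{625} + 0} = \frac{1}{\frac{1}{625}} = 625$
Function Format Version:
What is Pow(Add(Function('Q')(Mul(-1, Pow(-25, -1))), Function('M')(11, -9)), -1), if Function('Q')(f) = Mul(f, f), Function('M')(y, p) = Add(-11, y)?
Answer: 625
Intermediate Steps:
Function('Q')(f) = Pow(f, 2)
Pow(Add(Function('Q')(Mul(-1, Pow(-25, -1))), Function('M')(11, -9)), -1) = Pow(Add(Pow(Mul(-1, Pow(-25, -1)), 2), Add(-11, 11)), -1) = Pow(Add(Pow(Mul(-1, Rational(-1, 25)), 2), 0), -1) = Pow(Add(Pow(Rational(1, 25), 2), 0), -1) = Pow(Add(Rational(1, 625), 0), -1) = Pow(Rational(1, 625), -1) = 625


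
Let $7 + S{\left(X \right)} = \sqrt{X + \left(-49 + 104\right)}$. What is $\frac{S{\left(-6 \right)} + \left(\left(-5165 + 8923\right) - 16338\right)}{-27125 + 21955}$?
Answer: $\frac{1258}{517} \approx 2.4333$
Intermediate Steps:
$S{\left(X \right)} = -7 + \sqrt{55 + X}$ ($S{\left(X \right)} = -7 + \sqrt{X + \left(-49 + 104\right)} = -7 + \sqrt{X + 55} = -7 + \sqrt{55 + X}$)
$\frac{S{\left(-6 \right)} + \left(\left(-5165 + 8923\right) - 16338\right)}{-27125 + 21955} = \frac{\left(-7 + \sqrt{55 - 6}\right) + \left(\left(-5165 + 8923\right) - 16338\right)}{-27125 + 21955} = \frac{\left(-7 + \sqrt{49}\right) + \left(3758 - 16338\right)}{-5170} = \left(\left(-7 + 7\right) - 12580\right) \left(- \frac{1}{5170}\right) = \left(0 - 12580\right) \left(- \frac{1}{5170}\right) = \left(-12580\right) \left(- \frac{1}{5170}\right) = \frac{1258}{517}$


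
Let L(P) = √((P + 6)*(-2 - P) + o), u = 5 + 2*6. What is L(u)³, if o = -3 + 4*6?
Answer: -1664*I*√26 ≈ -8484.8*I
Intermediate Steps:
o = 21 (o = -3 + 24 = 21)
u = 17 (u = 5 + 12 = 17)
L(P) = √(21 + (-2 - P)*(6 + P)) (L(P) = √((P + 6)*(-2 - P) + 21) = √((6 + P)*(-2 - P) + 21) = √((-2 - P)*(6 + P) + 21) = √(21 + (-2 - P)*(6 + P)))
L(u)³ = (√(9 - 1*17² - 8*17))³ = (√(9 - 1*289 - 136))³ = (√(9 - 289 - 136))³ = (√(-416))³ = (4*I*√26)³ = -1664*I*√26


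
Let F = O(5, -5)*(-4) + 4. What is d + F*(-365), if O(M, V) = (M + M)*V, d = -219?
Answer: -74679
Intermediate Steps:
O(M, V) = 2*M*V (O(M, V) = (2*M)*V = 2*M*V)
F = 204 (F = (2*5*(-5))*(-4) + 4 = -50*(-4) + 4 = 200 + 4 = 204)
d + F*(-365) = -219 + 204*(-365) = -219 - 74460 = -74679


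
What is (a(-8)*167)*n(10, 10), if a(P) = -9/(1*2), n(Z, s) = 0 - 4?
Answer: 3006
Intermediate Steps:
n(Z, s) = -4
a(P) = -9/2
(a(-8)*167)*n(10, 10) = -9/2*167*(-4) = -1503/2*(-4) = 3006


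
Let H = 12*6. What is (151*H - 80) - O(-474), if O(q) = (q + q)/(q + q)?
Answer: 10791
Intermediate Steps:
O(q) = 1 (O(q) = (2*q)/((2*q)) = (2*q)*(1/(2*q)) = 1)
H = 72
(151*H - 80) - O(-474) = (151*72 - 80) - 1*1 = (10872 - 80) - 1 = 10792 - 1 = 10791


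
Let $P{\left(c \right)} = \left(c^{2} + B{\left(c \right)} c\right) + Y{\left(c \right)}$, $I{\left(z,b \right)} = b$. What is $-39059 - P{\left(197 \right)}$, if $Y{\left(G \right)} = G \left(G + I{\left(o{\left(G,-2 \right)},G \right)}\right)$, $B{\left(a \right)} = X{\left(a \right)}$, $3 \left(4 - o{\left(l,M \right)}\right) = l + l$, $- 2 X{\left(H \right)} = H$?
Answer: $- \frac{272163}{2} \approx -1.3608 \cdot 10^{5}$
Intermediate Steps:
$X{\left(H \right)} = - \frac{H}{2}$
$o{\left(l,M \right)} = 4 - \frac{2 l}{3}$ ($o{\left(l,M \right)} = 4 - \frac{l + l}{3} = 4 - \frac{2 l}{3}$)
$B{\left(a \right)} = - \frac{a}{2}$
$Y{\left(G \right)} = 2 G^{2}$ ($Y{\left(G \right)} = G \left(G + G\right) = G 2 G = 2 G^{2}$)
$P{\left(c \right)} = \frac{5 c^{2}}{2}$ ($P{\left(c \right)} = \left(c^{2} + - \frac{c}{2} c\right) + 2 c^{2} = \left(c^{2} - \frac{c^{2}}{2}\right) + 2 c^{2} = \frac{c^{2}}{2} + 2 c^{2} = \frac{5 c^{2}}{2}$)
$-39059 - P{\left(197 \right)} = -39059 - \frac{5 \cdot 197^{2}}{2} = -39059 - \frac{5}{2} \cdot 38809 = -39059 - \frac{194045}{2} = - \frac{272163}{2}$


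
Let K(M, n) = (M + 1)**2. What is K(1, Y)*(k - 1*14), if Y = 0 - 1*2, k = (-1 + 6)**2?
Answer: 44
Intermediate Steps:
k = 25 (k = 5**2 = 25)
Y = -2 (Y = 0 - 2 = -2)
K(M, n) = (1 + M)**2
K(1, Y)*(k - 1*14) = (1 + 1)**2*(25 - 1*14) = 2**2*(25 - 14) = 4*11 = 44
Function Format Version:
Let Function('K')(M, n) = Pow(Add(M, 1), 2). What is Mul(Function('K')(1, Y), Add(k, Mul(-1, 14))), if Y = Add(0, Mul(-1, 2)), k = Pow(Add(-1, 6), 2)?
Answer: 44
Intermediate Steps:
k = 25 (k = Pow(5, 2) = 25)
Y = -2 (Y = Add(0, -2) = -2)
Function('K')(M, n) = Pow(Add(1, M), 2)
Mul(Function('K')(1, Y), Add(k, Mul(-1, 14))) = Mul(Pow(Add(1, 1), 2), Add(25, Mul(-1, 14))) = Mul(Pow(2, 2), Add(25, -14)) = Mul(4, 11) = 44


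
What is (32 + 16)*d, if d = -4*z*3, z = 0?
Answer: 0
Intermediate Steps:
d = 0 (d = -4*0*3 = 0*3 = 0)
(32 + 16)*d = (32 + 16)*0 = 48*0 = 0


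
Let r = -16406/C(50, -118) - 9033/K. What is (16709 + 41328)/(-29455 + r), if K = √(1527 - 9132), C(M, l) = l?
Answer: -5004606068950670/2527985482865781 - 7907934914971*I*√5/2527985482865781 ≈ -1.9797 - 0.0069948*I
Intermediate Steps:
K = 39*I*√5 (K = √(-7605) = 39*I*√5 ≈ 87.207*I)
r = 8203/59 + 3011*I*√5/65 (r = -16406/(-118) - 9033*(-I*√5/195) = -16406*(-1/118) - (-3011)*I*√5/65 = 8203/59 + 3011*I*√5/65 ≈ 139.03 + 103.58*I)
(16709 + 41328)/(-29455 + r) = (16709 + 41328)/(-29455 + (8203/59 + 3011*I*√5/65)) = 58037/(-1729642/59 + 3011*I*√5/65)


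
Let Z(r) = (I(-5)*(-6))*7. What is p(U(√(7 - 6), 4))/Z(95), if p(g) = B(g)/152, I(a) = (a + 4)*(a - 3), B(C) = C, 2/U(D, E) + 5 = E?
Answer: 1/25536 ≈ 3.9160e-5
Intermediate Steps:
U(D, E) = 2/(-5 + E)
I(a) = (-3 + a)*(4 + a) (I(a) = (4 + a)*(-3 + a) = (-3 + a)*(4 + a))
p(g) = g/152
Z(r) = -336 (Z(r) = ((-12 - 5 + (-5)²)*(-6))*7 = ((-12 - 5 + 25)*(-6))*7 = (8*(-6))*7 = -48*7 = -336)
p(U(√(7 - 6), 4))/Z(95) = ((2/(-5 + 4))/152)/(-336) = ((2/(-1))/152)*(-1/336) = ((2*(-1))/152)*(-1/336) = ((1/152)*(-2))*(-1/336) = -1/76*(-1/336) = 1/25536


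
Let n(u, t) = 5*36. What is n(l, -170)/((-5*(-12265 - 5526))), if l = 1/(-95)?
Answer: 36/17791 ≈ 0.0020235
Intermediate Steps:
l = -1/95 ≈ -0.010526
n(u, t) = 180
n(l, -170)/((-5*(-12265 - 5526))) = 180/((-5*(-12265 - 5526))) = 180/((-5*(-17791))) = 180/88955 = 180*(1/88955) = 36/17791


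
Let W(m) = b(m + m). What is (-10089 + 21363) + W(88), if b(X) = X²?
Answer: 42250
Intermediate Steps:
W(m) = 4*m² (W(m) = (m + m)² = (2*m)² = 4*m²)
(-10089 + 21363) + W(88) = (-10089 + 21363) + 4*88² = 11274 + 4*7744 = 11274 + 30976 = 42250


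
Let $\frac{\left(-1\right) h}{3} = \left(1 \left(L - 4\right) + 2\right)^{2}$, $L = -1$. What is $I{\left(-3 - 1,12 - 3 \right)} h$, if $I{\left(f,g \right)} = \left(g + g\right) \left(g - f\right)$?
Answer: $-6318$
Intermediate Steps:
$h = -27$ ($h = - 3 \left(1 \left(-1 - 4\right) + 2\right)^{2} = - 3 \left(1 \left(-5\right) + 2\right)^{2} = - 3 \left(-5 + 2\right)^{2} = - 3 \left(-3\right)^{2} = \left(-3\right) 9 = -27$)
$I{\left(f,g \right)} = 2 g \left(g - f\right)$
$I{\left(-3 - 1,12 - 3 \right)} h = 2 \left(12 - 3\right) \left(\left(12 - 3\right) - \left(-3 - 1\right)\right) \left(-27\right) = 2 \cdot 9 \left(9 - \left(-3 - 1\right)\right) \left(-27\right) = 2 \cdot 9 \left(9 - -4\right) \left(-27\right) = 2 \cdot 9 \left(9 + 4\right) \left(-27\right) = 2 \cdot 9 \cdot 13 \left(-27\right) = 234 \left(-27\right) = -6318$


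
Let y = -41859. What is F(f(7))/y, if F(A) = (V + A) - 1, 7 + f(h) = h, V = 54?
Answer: -53/41859 ≈ -0.0012662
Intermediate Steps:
f(h) = -7 + h
F(A) = 53 + A (F(A) = (54 + A) - 1 = 53 + A)
F(f(7))/y = (53 + (-7 + 7))/(-41859) = (53 + 0)*(-1/41859) = 53*(-1/41859) = -53/41859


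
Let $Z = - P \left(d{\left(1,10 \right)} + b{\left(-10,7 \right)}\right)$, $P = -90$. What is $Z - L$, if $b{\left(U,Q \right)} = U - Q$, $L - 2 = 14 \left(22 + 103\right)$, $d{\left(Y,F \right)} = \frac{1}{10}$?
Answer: $-3273$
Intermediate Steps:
$d{\left(Y,F \right)} = \frac{1}{10}$
$L = 1752$ ($L = 2 + 14 \left(22 + 103\right) = 2 + 14 \cdot 125 = 2 + 1750 = 1752$)
$Z = -1521$ ($Z = - \left(-90\right) \left(\frac{1}{10} - 17\right) = - \frac{\left(-90\right) \left(-169\right)}{10} = \left(-1\right) 1521 = -1521$)
$Z - L = -1521 - 1752 = -3273$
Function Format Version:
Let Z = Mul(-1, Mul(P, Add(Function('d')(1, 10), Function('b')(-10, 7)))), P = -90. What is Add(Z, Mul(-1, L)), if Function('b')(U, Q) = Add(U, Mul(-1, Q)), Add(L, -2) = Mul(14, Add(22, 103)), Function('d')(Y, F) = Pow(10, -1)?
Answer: -3273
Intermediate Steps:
Function('d')(Y, F) = Rational(1, 10)
L = 1752 (L = Add(2, Mul(14, Add(22, 103))) = Add(2, Mul(14, 125)) = Add(2, 1750) = 1752)
Z = -1521 (Z = Mul(-1, Mul(-90, Add(Rational(1, 10), Add(-10, Mul(-1, 7))))) = Mul(-1, Mul(-90, Add(Rational(1, 10), Add(-10, -7)))) = Mul(-1, Mul(-90, Add(Rational(1, 10), -17))) = Mul(-1, Mul(-90, Rational(-169, 10))) = Mul(-1, 1521) = -1521)
Add(Z, Mul(-1, L)) = Add(-1521, Mul(-1, 1752)) = Add(-1521, -1752) = -3273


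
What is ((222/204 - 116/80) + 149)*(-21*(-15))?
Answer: 3183831/68 ≈ 46821.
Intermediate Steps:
((222/204 - 116/80) + 149)*(-21*(-15)) = ((222*(1/204) - 116*1/80) + 149)*315 = ((37/34 - 29/20) + 149)*315 = (-123/340 + 149)*315 = (50537/340)*315 = 3183831/68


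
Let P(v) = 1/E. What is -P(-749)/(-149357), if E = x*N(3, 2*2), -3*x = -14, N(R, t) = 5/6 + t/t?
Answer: 9/11500489 ≈ 7.8258e-7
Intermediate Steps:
N(R, t) = 11/6 (N(R, t) = 5*(⅙) + 1 = ⅚ + 1 = 11/6)
x = 14/3 (x = -⅓*(-14) = 14/3 ≈ 4.6667)
E = 77/9 (E = (14/3)*(11/6) = 77/9 ≈ 8.5556)
P(v) = 9/77 (P(v) = 1/(77/9) = 9/77)
-P(-749)/(-149357) = -9/(77*(-149357)) = -9*(-1)/(77*149357) = -1*(-9/11500489) = 9/11500489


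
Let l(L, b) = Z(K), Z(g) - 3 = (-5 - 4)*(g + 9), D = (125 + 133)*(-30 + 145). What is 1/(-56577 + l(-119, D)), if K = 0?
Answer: -1/56655 ≈ -1.7651e-5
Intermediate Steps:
D = 29670 (D = 258*115 = 29670)
Z(g) = -78 - 9*g (Z(g) = 3 + (-5 - 4)*(g + 9) = 3 - 9*(9 + g) = 3 + (-81 - 9*g) = -78 - 9*g)
l(L, b) = -78 (l(L, b) = -78 - 9*0 = -78 + 0 = -78)
1/(-56577 + l(-119, D)) = 1/(-56577 - 78) = 1/(-56655) = -1/56655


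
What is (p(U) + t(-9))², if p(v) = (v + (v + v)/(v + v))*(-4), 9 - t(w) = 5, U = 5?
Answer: 400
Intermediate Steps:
t(w) = 4 (t(w) = 9 - 1*5 = 9 - 5 = 4)
p(v) = -4 - 4*v (p(v) = (v + (2*v)/((2*v)))*(-4) = (v + (2*v)*(1/(2*v)))*(-4) = (v + 1)*(-4) = (1 + v)*(-4) = -4 - 4*v)
(p(U) + t(-9))² = ((-4 - 4*5) + 4)² = ((-4 - 20) + 4)² = (-24 + 4)² = (-20)² = 400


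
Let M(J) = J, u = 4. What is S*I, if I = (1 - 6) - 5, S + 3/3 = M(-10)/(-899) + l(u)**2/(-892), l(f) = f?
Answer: 2018430/200477 ≈ 10.068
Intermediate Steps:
S = -201843/200477 (S = -1 + (-10/(-899) + 4**2/(-892)) = -1 + (-10*(-1/899) + 16*(-1/892)) = -1 + (10/899 - 4/223) = -1 - 1366/200477 = -201843/200477 ≈ -1.0068)
I = -10 (I = -5 - 5 = -10)
S*I = -201843/200477*(-10) = 2018430/200477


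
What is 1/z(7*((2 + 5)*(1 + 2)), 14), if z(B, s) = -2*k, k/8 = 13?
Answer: -1/208 ≈ -0.0048077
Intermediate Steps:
k = 104 (k = 8*13 = 104)
z(B, s) = -208 (z(B, s) = -2*104 = -208)
1/z(7*((2 + 5)*(1 + 2)), 14) = 1/(-208) = -1/208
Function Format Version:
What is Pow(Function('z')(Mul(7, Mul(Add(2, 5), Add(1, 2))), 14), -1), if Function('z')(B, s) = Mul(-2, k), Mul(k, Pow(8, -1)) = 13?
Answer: Rational(-1, 208) ≈ -0.0048077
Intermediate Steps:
k = 104 (k = Mul(8, 13) = 104)
Function('z')(B, s) = -208 (Function('z')(B, s) = Mul(-2, 104) = -208)
Pow(Function('z')(Mul(7, Mul(Add(2, 5), Add(1, 2))), 14), -1) = Pow(-208, -1) = Rational(-1, 208)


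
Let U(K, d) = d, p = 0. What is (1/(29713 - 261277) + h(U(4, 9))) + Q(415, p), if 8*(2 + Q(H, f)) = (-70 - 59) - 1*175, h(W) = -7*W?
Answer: -23851093/231564 ≈ -103.00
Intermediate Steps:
Q(H, f) = -40 (Q(H, f) = -2 + ((-70 - 59) - 1*175)/8 = -2 + (-129 - 175)/8 = -2 + (⅛)*(-304) = -2 - 38 = -40)
(1/(29713 - 261277) + h(U(4, 9))) + Q(415, p) = (1/(29713 - 261277) - 7*9) - 40 = (1/(-231564) - 63) - 40 = (-1/231564 - 63) - 40 = -14588533/231564 - 40 = -23851093/231564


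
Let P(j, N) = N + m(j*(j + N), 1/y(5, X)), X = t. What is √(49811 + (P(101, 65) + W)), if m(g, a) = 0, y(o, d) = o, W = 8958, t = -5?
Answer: √58834 ≈ 242.56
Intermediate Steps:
X = -5
P(j, N) = N (P(j, N) = N + 0 = N)
√(49811 + (P(101, 65) + W)) = √(49811 + (65 + 8958)) = √(49811 + 9023) = √58834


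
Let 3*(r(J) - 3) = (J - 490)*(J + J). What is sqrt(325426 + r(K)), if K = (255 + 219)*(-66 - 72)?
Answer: sqrt(2874179845) ≈ 53611.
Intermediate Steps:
K = -65412 (K = 474*(-138) = -65412)
r(J) = 3 + 2*J*(-490 + J)/3 (r(J) = 3 + ((J - 490)*(J + J))/3 = 3 + ((-490 + J)*(2*J))/3 = 3 + (2*J*(-490 + J))/3 = 3 + 2*J*(-490 + J)/3)
sqrt(325426 + r(K)) = sqrt(325426 + (3 - 980/3*(-65412) + (2/3)*(-65412)**2)) = sqrt(325426 + (3 + 21367920 + (2/3)*4278729744)) = sqrt(325426 + (3 + 21367920 + 2852486496)) = sqrt(325426 + 2873854419) = sqrt(2874179845)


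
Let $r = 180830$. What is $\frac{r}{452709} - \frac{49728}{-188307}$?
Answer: $\frac{897839174}{1353147201} \approx 0.66352$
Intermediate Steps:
$\frac{r}{452709} - \frac{49728}{-188307} = \frac{180830}{452709} - \frac{49728}{-188307} = 180830 \cdot \frac{1}{452709} - - \frac{2368}{8967} = \frac{180830}{452709} + \frac{2368}{8967} = \frac{897839174}{1353147201}$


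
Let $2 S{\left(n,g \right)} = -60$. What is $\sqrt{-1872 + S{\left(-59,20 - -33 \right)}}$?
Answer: $i \sqrt{1902} \approx 43.612 i$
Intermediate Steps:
$S{\left(n,g \right)} = -30$ ($S{\left(n,g \right)} = \frac{1}{2} \left(-60\right) = -30$)
$\sqrt{-1872 + S{\left(-59,20 - -33 \right)}} = \sqrt{-1872 - 30} = \sqrt{-1902} = i \sqrt{1902}$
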